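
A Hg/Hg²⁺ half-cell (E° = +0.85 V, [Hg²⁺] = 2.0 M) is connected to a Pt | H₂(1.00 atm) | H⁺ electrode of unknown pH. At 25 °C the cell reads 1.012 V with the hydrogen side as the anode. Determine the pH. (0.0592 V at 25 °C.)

pH = 2.59

E°_cell = 0.85 V and n = 2.
log Q = n(E° − E)/0.0592 = 2×(0.85 − 1.012)/0.0592 = -5.473.
With Q = [H⁺]^2 / ([Hg²⁺]·P(H₂)), solving for [H⁺] gives log[H⁺] = -2.586, so pH = 2.59.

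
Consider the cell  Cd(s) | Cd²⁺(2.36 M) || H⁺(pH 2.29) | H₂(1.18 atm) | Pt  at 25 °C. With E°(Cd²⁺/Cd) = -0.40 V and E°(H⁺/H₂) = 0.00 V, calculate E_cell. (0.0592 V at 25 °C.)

0.25 V

The hydrogen couple is the cathode, so E°_cell = 0.40 V; n = 2.
[H⁺] = 10^(−2.29) = 0.0051 M, and Q = [Cd²⁺]·P(H₂) / [H⁺]^2 = 1.06 × 10^5.
E = E° − (0.0592/2) log Q = 0.40 − (0.0592/2)(5.025) = 0.251 V.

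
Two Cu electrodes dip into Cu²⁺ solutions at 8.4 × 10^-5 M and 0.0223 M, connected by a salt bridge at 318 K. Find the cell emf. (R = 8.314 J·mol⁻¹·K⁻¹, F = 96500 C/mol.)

0.076 V

Both half-cells are Cu²⁺/Cu, so E°_cell = 0. The concentrated side is the cathode; the cell reaction moves Cu²⁺ from high to low concentration with n = 2.
Q = [Cu²⁺]_dilute/[Cu²⁺]_conc = 8.4 × 10^-5/0.0223 = 0.00377.
E = 0 − (RT/nF) ln Q = −((8.314×318)/(2×96500))(-5.582) = 0.0765 V.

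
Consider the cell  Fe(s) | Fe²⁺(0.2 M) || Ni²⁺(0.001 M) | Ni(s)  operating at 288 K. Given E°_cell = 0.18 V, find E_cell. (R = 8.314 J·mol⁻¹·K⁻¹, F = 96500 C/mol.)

0.114 V

Balancing electrons gives n = 2; the reaction quotient is Q = [Fe²⁺]/[Ni²⁺] = 200.
E = E° − (RT/nF) ln Q = 0.18 − (8.314×288)/(2×96500) × (5.298) = 0.180 − 0.066 = 0.114 V.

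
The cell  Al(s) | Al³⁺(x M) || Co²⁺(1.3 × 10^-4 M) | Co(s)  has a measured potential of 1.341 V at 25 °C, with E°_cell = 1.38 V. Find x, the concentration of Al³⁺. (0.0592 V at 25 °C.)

1.4 × 10^-4 M

From the Nernst equation, log Q = n(E° − E)/0.0592 = 6(1.38 − 1.341)/0.0592 = 3.953, so Q = 8970.
With Q = [Al³⁺]^2/[Co²⁺]^3 and the known concentrations, [Al³⁺]^2 in the numerator gives [Al³⁺] = 1.4 × 10^-4 M.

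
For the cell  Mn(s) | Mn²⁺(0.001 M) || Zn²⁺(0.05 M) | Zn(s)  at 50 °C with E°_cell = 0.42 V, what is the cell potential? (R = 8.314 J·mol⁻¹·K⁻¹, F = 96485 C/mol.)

0.474 V

Balancing electrons gives n = 2; the reaction quotient is Q = [Mn²⁺]/[Zn²⁺] = 0.0200.
E = E° − (RT/nF) ln Q = 0.42 − (8.314×323)/(2×96485) × (-3.912) = 0.420 + 0.054 = 0.474 V.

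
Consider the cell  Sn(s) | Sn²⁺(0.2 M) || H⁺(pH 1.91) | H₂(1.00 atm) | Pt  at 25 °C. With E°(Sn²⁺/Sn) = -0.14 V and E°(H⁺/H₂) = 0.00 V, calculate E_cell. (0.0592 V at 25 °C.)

0.048 V

The hydrogen couple is the cathode, so E°_cell = 0.14 V; n = 2.
[H⁺] = 10^(−1.91) = 0.012 M, and Q = [Sn²⁺]·P(H₂) / [H⁺]^2 = 1320.
E = E° − (0.0592/2) log Q = 0.14 − (0.0592/2)(3.121) = 0.048 V.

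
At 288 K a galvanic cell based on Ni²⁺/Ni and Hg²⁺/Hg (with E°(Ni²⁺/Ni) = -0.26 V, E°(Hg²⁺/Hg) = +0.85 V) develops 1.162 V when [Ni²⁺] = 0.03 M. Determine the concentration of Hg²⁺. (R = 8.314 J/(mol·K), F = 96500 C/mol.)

From the Nernst equation, ln Q = nF(E° − E)/RT = 2×96500×(1.11 − 1.162)/(8.314×288) = -4.191, so Q = 0.0151.
With Q = [Ni²⁺]/[Hg²⁺] and the known concentrations, [Hg²⁺] in the denominator gives [Hg²⁺] = 2.0 M.

2.0 M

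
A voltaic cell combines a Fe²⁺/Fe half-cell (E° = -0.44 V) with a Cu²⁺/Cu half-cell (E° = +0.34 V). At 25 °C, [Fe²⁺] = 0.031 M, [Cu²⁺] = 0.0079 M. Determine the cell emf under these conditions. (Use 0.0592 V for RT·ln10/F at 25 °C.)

The Cu²⁺/Cu couple has the higher reduction potential and acts as the cathode, so E°_cell = +0.34 − (-0.44) = 0.78 V.
Balancing electrons gives n = 2; the reaction quotient is Q = [Fe²⁺]/[Cu²⁺] = 3.92.
At 25 °C, E = E° − (0.0592/n) log Q = 0.78 − (0.0592/2)(0.594) = 0.780 − 0.018 = 0.762 V.

0.762 V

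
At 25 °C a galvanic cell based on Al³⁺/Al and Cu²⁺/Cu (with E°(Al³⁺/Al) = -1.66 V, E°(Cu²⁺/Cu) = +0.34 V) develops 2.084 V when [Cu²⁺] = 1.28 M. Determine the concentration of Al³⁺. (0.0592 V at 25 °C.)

From the Nernst equation, log Q = n(E° − E)/0.0592 = 6(2.00 − 2.084)/0.0592 = -8.514, so Q = 3.07 × 10^-9.
With Q = [Al³⁺]^2/[Cu²⁺]^3 and the known concentrations, [Al³⁺]^2 in the numerator gives [Al³⁺] = 8 × 10^-5 M.

8 × 10^-5 M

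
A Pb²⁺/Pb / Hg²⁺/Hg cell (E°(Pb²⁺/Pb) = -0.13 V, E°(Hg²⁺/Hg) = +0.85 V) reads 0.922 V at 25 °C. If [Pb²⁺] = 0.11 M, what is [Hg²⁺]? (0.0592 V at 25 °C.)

From the Nernst equation, log Q = n(E° − E)/0.0592 = 2(0.98 − 0.922)/0.0592 = 1.959, so Q = 91.1.
With Q = [Pb²⁺]/[Hg²⁺] and the known concentrations, [Hg²⁺] in the denominator gives [Hg²⁺] = 0.0012 M.

0.0012 M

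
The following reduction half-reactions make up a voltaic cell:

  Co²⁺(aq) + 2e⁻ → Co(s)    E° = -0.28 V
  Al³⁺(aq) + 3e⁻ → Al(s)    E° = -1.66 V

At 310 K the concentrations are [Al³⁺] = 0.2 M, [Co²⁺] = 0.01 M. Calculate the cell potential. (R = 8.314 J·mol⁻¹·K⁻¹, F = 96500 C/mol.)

1.33 V

The Co²⁺/Co couple has the higher reduction potential and acts as the cathode, so E°_cell = -0.28 − (-1.66) = 1.38 V.
Balancing electrons gives n = 6; the reaction quotient is Q = [Al³⁺]^2/[Co²⁺]^3 = 4 × 10^4.
E = E° − (RT/nF) ln Q = 1.38 − (8.314×310)/(6×96500) × (10.597) = 1.380 − 0.047 = 1.333 V.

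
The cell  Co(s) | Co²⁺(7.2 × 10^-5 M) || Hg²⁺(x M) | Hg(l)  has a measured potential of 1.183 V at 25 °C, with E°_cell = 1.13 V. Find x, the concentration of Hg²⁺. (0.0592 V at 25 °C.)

From the Nernst equation, log Q = n(E° − E)/0.0592 = 2(1.13 − 1.183)/0.0592 = -1.791, so Q = 0.0162.
With Q = [Co²⁺]/[Hg²⁺] and the known concentrations, [Hg²⁺] in the denominator gives [Hg²⁺] = 0.0044 M.

0.0044 M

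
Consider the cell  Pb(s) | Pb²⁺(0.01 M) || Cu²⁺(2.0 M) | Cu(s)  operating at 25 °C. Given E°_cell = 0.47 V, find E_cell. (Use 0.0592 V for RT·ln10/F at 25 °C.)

Balancing electrons gives n = 2; the reaction quotient is Q = [Pb²⁺]/[Cu²⁺] = 0.00500.
At 25 °C, E = E° − (0.0592/n) log Q = 0.47 − (0.0592/2)(-2.301) = 0.470 + 0.068 = 0.538 V.

0.538 V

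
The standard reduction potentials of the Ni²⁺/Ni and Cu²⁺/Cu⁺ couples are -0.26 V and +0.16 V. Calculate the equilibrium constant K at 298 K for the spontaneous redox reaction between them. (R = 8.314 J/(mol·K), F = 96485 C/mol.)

E°_cell = +0.16 − (-0.26) = 0.42 V, with n = 2 electrons transferred.
At equilibrium E = 0, so the Nernst equation gives ln K = nFE°/RT = (2)(96485)(0.42)/((8.314)(298)) = 32.71.
K = e^32.71 = 1.6 × 10^14.

1.6 × 10^14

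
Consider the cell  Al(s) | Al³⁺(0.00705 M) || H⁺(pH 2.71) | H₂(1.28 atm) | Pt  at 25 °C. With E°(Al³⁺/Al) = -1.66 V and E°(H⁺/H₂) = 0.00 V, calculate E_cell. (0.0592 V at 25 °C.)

1.54 V

The hydrogen couple is the cathode, so E°_cell = 1.66 V; n = 6.
[H⁺] = 10^(−2.71) = 0.0019 M, and Q = [Al³⁺]^2·P(H₂)^3 / [H⁺]^6 = 1.9 × 10^12.
E = E° − (0.0592/6) log Q = 1.66 − (0.0592/6)(12.278) = 1.539 V.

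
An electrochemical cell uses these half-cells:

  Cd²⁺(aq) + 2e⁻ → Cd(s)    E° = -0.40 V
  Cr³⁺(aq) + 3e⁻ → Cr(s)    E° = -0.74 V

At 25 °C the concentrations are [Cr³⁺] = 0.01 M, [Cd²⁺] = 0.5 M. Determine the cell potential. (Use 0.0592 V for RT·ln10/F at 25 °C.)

The Cd²⁺/Cd couple has the higher reduction potential and acts as the cathode, so E°_cell = -0.40 − (-0.74) = 0.34 V.
Balancing electrons gives n = 6; the reaction quotient is Q = [Cr³⁺]^2/[Cd²⁺]^3 = 8 × 10^-4.
At 25 °C, E = E° − (0.0592/n) log Q = 0.34 − (0.0592/6)(-3.097) = 0.340 + 0.031 = 0.371 V.

0.371 V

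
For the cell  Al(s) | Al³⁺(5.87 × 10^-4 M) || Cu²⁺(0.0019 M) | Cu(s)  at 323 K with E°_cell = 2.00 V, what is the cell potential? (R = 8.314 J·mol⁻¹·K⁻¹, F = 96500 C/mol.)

Balancing electrons gives n = 6; the reaction quotient is Q = [Al³⁺]^2/[Cu²⁺]^3 = 50.2.
E = E° − (RT/nF) ln Q = 2.00 − (8.314×323)/(6×96500) × (3.917) = 2.000 − 0.018 = 1.982 V.

1.98 V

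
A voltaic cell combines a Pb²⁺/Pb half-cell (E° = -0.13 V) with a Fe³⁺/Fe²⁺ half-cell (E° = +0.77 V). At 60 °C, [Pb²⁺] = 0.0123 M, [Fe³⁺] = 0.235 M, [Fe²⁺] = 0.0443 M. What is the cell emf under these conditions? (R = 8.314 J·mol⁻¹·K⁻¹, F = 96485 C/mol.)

1.01 V

The Fe³⁺/Fe²⁺ couple has the higher reduction potential and acts as the cathode, so E°_cell = +0.77 − (-0.13) = 0.90 V.
Balancing electrons gives n = 2; the reaction quotient is Q = [Pb²⁺]·[Fe²⁺]^2/[Fe³⁺]^2 = 4.37 × 10^-4.
E = E° − (RT/nF) ln Q = 0.90 − (8.314×333)/(2×96485) × (-7.735) = 0.900 + 0.111 = 1.011 V.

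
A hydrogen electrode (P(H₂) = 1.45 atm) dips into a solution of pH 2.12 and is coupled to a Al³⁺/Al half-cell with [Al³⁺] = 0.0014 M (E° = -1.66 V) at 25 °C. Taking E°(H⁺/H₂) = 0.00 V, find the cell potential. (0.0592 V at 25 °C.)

1.59 V

The hydrogen couple is the cathode, so E°_cell = 1.66 V; n = 6.
[H⁺] = 10^(−2.12) = 0.0076 M, and Q = [Al³⁺]^2·P(H₂)^3 / [H⁺]^6 = 3.14 × 10^7.
E = E° − (0.0592/6) log Q = 1.66 − (0.0592/6)(7.496) = 1.586 V.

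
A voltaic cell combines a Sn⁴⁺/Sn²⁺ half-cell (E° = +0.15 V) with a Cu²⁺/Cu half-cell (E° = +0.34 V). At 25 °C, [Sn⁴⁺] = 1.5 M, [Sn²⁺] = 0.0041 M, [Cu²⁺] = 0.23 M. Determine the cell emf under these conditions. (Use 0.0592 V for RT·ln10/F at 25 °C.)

0.095 V

The Cu²⁺/Cu couple has the higher reduction potential and acts as the cathode, so E°_cell = +0.34 − (+0.15) = 0.19 V.
Balancing electrons gives n = 2; the reaction quotient is Q = [Sn⁴⁺]/([Sn²⁺]·[Cu²⁺]) = 1590.
At 25 °C, E = E° − (0.0592/n) log Q = 0.19 − (0.0592/2)(3.202) = 0.190 − 0.095 = 0.095 V.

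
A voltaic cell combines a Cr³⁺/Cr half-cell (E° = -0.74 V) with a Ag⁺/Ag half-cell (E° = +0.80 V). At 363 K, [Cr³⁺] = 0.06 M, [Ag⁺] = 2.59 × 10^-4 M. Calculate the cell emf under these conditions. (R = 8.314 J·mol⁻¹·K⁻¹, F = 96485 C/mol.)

The Ag⁺/Ag couple has the higher reduction potential and acts as the cathode, so E°_cell = +0.80 − (-0.74) = 1.54 V.
Balancing electrons gives n = 3; the reaction quotient is Q = [Cr³⁺]/[Ag⁺]^3 = 3.45 × 10^9.
E = E° − (RT/nF) ln Q = 1.54 − (8.314×363)/(3×96485) × (21.963) = 1.540 − 0.229 = 1.311 V.

1.31 V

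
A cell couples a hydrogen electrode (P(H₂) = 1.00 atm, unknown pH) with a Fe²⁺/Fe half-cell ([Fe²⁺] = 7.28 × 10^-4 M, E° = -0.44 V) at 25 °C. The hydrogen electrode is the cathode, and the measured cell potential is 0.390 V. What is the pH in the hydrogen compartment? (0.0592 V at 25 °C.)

pH = 2.41

E°_cell = 0.44 V and n = 2.
log Q = n(E° − E)/0.0592 = 2×(0.44 − 0.390)/0.0592 = 1.689.
With Q = [Fe²⁺]·P(H₂) / [H⁺]^2, solving for [H⁺] gives log[H⁺] = -2.414, so pH = 2.41.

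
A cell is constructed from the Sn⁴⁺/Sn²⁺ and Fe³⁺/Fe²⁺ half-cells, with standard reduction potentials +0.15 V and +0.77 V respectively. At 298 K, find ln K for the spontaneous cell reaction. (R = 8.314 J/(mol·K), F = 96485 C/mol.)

E°_cell = +0.77 − (+0.15) = 0.62 V, with n = 2 electrons transferred.
At equilibrium E = 0, so the Nernst equation gives ln K = nFE°/RT = (2)(96485)(0.62)/((8.314)(298)) = 48.29.

ln K = 48.3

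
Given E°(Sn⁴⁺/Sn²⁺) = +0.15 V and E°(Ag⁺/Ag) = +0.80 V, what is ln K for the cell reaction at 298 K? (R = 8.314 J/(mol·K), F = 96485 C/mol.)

ln K = 50.6

E°_cell = +0.80 − (+0.15) = 0.65 V, with n = 2 electrons transferred.
At equilibrium E = 0, so the Nernst equation gives ln K = nFE°/RT = (2)(96485)(0.65)/((8.314)(298)) = 50.63.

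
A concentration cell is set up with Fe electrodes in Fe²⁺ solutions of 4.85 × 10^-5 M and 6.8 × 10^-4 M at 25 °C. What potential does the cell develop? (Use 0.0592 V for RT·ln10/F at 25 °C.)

Both half-cells are Fe²⁺/Fe, so E°_cell = 0. The concentrated side is the cathode; the cell reaction moves Fe²⁺ from high to low concentration with n = 2.
Q = [Fe²⁺]_dilute/[Fe²⁺]_conc = 4.85 × 10^-5/6.8 × 10^-4 = 0.0713.
E = 0 − (0.0592/2) log Q = −(0.0592/2)(-1.147) = 0.0340 V.

0.034 V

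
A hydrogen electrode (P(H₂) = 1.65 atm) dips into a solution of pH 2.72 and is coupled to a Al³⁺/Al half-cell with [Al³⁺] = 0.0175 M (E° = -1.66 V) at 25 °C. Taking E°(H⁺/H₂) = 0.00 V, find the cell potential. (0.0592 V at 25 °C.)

The hydrogen couple is the cathode, so E°_cell = 1.66 V; n = 6.
[H⁺] = 10^(−2.72) = 0.0019 M, and Q = [Al³⁺]^2·P(H₂)^3 / [H⁺]^6 = 2.87 × 10^13.
E = E° − (0.0592/6) log Q = 1.66 − (0.0592/6)(13.459) = 1.527 V.

1.53 V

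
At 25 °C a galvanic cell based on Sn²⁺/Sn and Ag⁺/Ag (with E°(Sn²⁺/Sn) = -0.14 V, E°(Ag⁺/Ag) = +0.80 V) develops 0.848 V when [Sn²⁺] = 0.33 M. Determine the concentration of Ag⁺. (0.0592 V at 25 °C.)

0.016 M

From the Nernst equation, log Q = n(E° − E)/0.0592 = 2(0.94 − 0.848)/0.0592 = 3.108, so Q = 1280.
With Q = [Sn²⁺]/[Ag⁺]^2 and the known concentrations, [Ag⁺]^2 in the denominator gives [Ag⁺] = 0.016 M.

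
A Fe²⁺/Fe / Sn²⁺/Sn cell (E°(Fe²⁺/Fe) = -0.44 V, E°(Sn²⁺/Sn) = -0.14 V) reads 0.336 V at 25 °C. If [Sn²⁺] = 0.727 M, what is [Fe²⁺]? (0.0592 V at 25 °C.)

From the Nernst equation, log Q = n(E° − E)/0.0592 = 2(0.30 − 0.336)/0.0592 = -1.216, so Q = 0.0608.
With Q = [Fe²⁺]/[Sn²⁺] and the known concentrations, [Fe²⁺] in the numerator gives [Fe²⁺] = 0.044 M.

0.044 M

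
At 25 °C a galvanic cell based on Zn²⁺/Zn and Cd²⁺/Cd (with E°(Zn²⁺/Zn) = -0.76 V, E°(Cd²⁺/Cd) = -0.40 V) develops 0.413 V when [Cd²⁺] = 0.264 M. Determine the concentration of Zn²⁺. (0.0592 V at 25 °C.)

0.0043 M

From the Nernst equation, log Q = n(E° − E)/0.0592 = 2(0.36 − 0.413)/0.0592 = -1.791, so Q = 0.0162.
With Q = [Zn²⁺]/[Cd²⁺] and the known concentrations, [Zn²⁺] in the numerator gives [Zn²⁺] = 0.0043 M.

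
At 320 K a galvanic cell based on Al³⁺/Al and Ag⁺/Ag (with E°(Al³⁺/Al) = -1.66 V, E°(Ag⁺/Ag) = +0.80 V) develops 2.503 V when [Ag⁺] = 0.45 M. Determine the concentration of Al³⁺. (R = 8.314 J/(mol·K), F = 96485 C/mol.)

From the Nernst equation, ln Q = nF(E° − E)/RT = 3×96485×(2.46 − 2.503)/(8.314×320) = -4.678, so Q = 0.00929.
With Q = [Al³⁺]/[Ag⁺]^3 and the known concentrations, [Al³⁺] in the numerator gives [Al³⁺] = 8.5 × 10^-4 M.

8.5 × 10^-4 M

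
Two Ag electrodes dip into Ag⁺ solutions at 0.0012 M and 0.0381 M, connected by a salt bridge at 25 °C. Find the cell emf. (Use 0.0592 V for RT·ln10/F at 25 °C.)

Both half-cells are Ag⁺/Ag, so E°_cell = 0. The concentrated side is the cathode; the cell reaction moves Ag⁺ from high to low concentration with n = 1.
Q = [Ag⁺]_dilute/[Ag⁺]_conc = 0.0012/0.0381 = 0.0315.
E = 0 − (0.0592/1) log Q = −(0.0592/1)(-1.502) = 0.0889 V.

0.089 V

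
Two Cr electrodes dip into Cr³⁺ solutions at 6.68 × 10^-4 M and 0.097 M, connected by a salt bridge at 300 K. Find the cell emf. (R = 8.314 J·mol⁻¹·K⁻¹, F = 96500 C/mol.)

Both half-cells are Cr³⁺/Cr, so E°_cell = 0. The concentrated side is the cathode; the cell reaction moves Cr³⁺ from high to low concentration with n = 3.
Q = [Cr³⁺]_dilute/[Cr³⁺]_conc = 6.68 × 10^-4/0.097 = 0.00689.
E = 0 − (RT/nF) ln Q = −((8.314×300)/(3×96500))(-4.978) = 0.0429 V.

0.043 V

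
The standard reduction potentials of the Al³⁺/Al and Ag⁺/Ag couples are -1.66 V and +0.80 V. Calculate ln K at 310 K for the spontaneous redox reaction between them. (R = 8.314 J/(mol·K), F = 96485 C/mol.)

ln K = 276.3

E°_cell = +0.80 − (-1.66) = 2.46 V, with n = 3 electrons transferred.
At equilibrium E = 0, so the Nernst equation gives ln K = nFE°/RT = (3)(96485)(2.46)/((8.314)(310)) = 276.28.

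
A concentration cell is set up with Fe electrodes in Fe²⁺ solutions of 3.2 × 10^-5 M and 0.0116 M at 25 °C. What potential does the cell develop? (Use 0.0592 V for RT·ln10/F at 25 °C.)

Both half-cells are Fe²⁺/Fe, so E°_cell = 0. The concentrated side is the cathode; the cell reaction moves Fe²⁺ from high to low concentration with n = 2.
Q = [Fe²⁺]_dilute/[Fe²⁺]_conc = 3.2 × 10^-5/0.0116 = 0.00276.
E = 0 − (0.0592/2) log Q = −(0.0592/2)(-2.559) = 0.0757 V.

0.076 V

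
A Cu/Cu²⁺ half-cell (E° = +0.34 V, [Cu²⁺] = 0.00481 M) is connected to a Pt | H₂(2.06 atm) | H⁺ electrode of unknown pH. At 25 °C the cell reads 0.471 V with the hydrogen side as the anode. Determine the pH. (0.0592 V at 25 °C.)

pH = 3.21

E°_cell = 0.34 V and n = 2.
log Q = n(E° − E)/0.0592 = 2×(0.34 − 0.471)/0.0592 = -4.426.
With Q = [H⁺]^2 / ([Cu²⁺]·P(H₂)), solving for [H⁺] gives log[H⁺] = -3.215, so pH = 3.21.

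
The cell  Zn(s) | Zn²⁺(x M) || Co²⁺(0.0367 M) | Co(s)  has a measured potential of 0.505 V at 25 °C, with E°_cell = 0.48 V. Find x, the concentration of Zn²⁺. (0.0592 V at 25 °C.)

From the Nernst equation, log Q = n(E° − E)/0.0592 = 2(0.48 − 0.505)/0.0592 = -0.845, so Q = 0.143.
With Q = [Zn²⁺]/[Co²⁺] and the known concentrations, [Zn²⁺] in the numerator gives [Zn²⁺] = 0.0052 M.

0.0052 M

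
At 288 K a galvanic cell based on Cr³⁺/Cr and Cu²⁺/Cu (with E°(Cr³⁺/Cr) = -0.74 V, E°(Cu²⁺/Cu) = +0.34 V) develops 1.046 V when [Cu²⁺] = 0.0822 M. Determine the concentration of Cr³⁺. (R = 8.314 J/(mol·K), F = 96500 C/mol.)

1.4 M

From the Nernst equation, ln Q = nF(E° − E)/RT = 6×96500×(1.08 − 1.046)/(8.314×288) = 8.222, so Q = 3720.
With Q = [Cr³⁺]^2/[Cu²⁺]^3 and the known concentrations, [Cr³⁺]^2 in the numerator gives [Cr³⁺] = 1.4 M.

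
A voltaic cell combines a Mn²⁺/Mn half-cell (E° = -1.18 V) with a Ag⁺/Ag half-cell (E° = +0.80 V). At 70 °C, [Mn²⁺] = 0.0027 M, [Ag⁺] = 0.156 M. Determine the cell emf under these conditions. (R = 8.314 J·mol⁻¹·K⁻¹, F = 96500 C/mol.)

The Ag⁺/Ag couple has the higher reduction potential and acts as the cathode, so E°_cell = +0.80 − (-1.18) = 1.98 V.
Balancing electrons gives n = 2; the reaction quotient is Q = [Mn²⁺]/[Ag⁺]^2 = 0.111.
E = E° − (RT/nF) ln Q = 1.98 − (8.314×343)/(2×96500) × (-2.199) = 1.980 + 0.032 = 2.012 V.

2.01 V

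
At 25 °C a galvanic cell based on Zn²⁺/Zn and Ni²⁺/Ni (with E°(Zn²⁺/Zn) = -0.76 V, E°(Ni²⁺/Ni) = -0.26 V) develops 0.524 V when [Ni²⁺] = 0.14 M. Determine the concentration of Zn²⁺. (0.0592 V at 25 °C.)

0.022 M

From the Nernst equation, log Q = n(E° − E)/0.0592 = 2(0.50 − 0.524)/0.0592 = -0.811, so Q = 0.155.
With Q = [Zn²⁺]/[Ni²⁺] and the known concentrations, [Zn²⁺] in the numerator gives [Zn²⁺] = 0.022 M.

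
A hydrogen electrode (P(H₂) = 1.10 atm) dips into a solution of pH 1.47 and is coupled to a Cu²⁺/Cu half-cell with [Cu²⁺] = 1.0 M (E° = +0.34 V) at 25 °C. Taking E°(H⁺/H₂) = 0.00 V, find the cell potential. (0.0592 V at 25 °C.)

0.43 V

The Cu²⁺/Cu couple is the cathode, so E°_cell = 0.34 V; n = 2.
[H⁺] = 10^(−1.47) = 0.034 M, and Q = [H⁺]^2 / ([Cu²⁺]·P(H₂)) = 0.00104.
E = E° − (0.0592/2) log Q = 0.34 − (0.0592/2)(-2.981) = 0.428 V.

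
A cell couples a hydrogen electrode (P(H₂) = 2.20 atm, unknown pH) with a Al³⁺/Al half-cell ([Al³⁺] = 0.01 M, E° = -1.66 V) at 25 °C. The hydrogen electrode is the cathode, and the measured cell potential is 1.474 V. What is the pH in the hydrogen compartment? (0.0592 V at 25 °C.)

pH = 3.64

E°_cell = 1.66 V and n = 6.
log Q = n(E° − E)/0.0592 = 6×(1.66 − 1.474)/0.0592 = 18.851.
With Q = [Al³⁺]^2·P(H₂)^3 / [H⁺]^6, solving for [H⁺] gives log[H⁺] = -3.637, so pH = 3.64.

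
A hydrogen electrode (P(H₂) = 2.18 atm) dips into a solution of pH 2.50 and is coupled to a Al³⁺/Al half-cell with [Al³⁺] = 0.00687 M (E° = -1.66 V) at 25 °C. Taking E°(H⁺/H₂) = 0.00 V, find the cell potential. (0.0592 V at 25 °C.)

The hydrogen couple is the cathode, so E°_cell = 1.66 V; n = 6.
[H⁺] = 10^(−2.50) = 0.0032 M, and Q = [Al³⁺]^2·P(H₂)^3 / [H⁺]^6 = 4.89 × 10^11.
E = E° − (0.0592/6) log Q = 1.66 − (0.0592/6)(11.689) = 1.545 V.

1.54 V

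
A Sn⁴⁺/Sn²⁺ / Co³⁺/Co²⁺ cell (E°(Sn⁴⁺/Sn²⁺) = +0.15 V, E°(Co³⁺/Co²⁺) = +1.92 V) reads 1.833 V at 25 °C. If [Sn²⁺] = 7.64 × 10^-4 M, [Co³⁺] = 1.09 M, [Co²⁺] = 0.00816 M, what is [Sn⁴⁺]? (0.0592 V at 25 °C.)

0.1 M

From the Nernst equation, log Q = n(E° − E)/0.0592 = 2(1.77 − 1.833)/0.0592 = -2.128, so Q = 0.00744.
With Q = [Sn⁴⁺]·[Co²⁺]^2/([Sn²⁺]·[Co³⁺]^2) and the known concentrations, [Sn⁴⁺] in the numerator gives [Sn⁴⁺] = 0.1 M.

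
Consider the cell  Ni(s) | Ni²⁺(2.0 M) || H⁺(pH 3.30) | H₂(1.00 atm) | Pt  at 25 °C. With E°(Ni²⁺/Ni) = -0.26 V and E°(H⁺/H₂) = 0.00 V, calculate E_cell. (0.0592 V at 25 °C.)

0.056 V

The hydrogen couple is the cathode, so E°_cell = 0.26 V; n = 2.
[H⁺] = 10^(−3.30) = 5 × 10^-4 M, and Q = [Ni²⁺]·P(H₂) / [H⁺]^2 = 7.96 × 10^6.
E = E° − (0.0592/2) log Q = 0.26 − (0.0592/2)(6.901) = 0.056 V.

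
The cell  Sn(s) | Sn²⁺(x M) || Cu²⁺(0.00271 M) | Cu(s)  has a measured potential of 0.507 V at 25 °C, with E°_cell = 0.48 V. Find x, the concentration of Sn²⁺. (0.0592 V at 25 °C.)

3.3 × 10^-4 M

From the Nernst equation, log Q = n(E° − E)/0.0592 = 2(0.48 − 0.507)/0.0592 = -0.912, so Q = 0.122.
With Q = [Sn²⁺]/[Cu²⁺] and the known concentrations, [Sn²⁺] in the numerator gives [Sn²⁺] = 3.3 × 10^-4 M.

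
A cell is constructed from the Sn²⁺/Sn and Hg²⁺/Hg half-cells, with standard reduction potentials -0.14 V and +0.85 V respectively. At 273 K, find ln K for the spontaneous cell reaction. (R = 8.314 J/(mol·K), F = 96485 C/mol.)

ln K = 84.2

E°_cell = +0.85 − (-0.14) = 0.99 V, with n = 2 electrons transferred.
At equilibrium E = 0, so the Nernst equation gives ln K = nFE°/RT = (2)(96485)(0.99)/((8.314)(273)) = 84.17.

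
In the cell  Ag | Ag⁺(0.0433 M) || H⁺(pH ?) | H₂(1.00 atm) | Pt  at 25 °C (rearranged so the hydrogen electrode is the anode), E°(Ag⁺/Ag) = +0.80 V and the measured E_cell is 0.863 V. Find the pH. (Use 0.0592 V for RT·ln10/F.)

pH = 2.43

E°_cell = 0.80 V and n = 2.
log Q = n(E° − E)/0.0592 = 2×(0.80 − 0.863)/0.0592 = -2.128.
With Q = [H⁺]^2 / ([Ag⁺]^2·P(H₂)), solving for [H⁺] gives log[H⁺] = -2.428, so pH = 2.43.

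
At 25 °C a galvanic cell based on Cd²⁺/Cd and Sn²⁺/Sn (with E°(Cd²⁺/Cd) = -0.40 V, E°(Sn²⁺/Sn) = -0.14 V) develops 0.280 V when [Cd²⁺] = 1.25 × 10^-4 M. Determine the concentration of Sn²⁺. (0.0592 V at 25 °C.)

From the Nernst equation, log Q = n(E° − E)/0.0592 = 2(0.26 − 0.280)/0.0592 = -0.676, so Q = 0.211.
With Q = [Cd²⁺]/[Sn²⁺] and the known concentrations, [Sn²⁺] in the denominator gives [Sn²⁺] = 5.9 × 10^-4 M.

5.9 × 10^-4 M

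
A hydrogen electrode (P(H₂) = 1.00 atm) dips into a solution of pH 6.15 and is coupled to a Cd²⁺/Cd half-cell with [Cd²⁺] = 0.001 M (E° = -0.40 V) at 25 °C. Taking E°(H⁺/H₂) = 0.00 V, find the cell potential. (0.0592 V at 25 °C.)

The hydrogen couple is the cathode, so E°_cell = 0.40 V; n = 2.
[H⁺] = 10^(−6.15) = 7.1 × 10^-7 M, and Q = [Cd²⁺]·P(H₂) / [H⁺]^2 = 2 × 10^9.
E = E° − (0.0592/2) log Q = 0.40 − (0.0592/2)(9.300) = 0.125 V.

0.12 V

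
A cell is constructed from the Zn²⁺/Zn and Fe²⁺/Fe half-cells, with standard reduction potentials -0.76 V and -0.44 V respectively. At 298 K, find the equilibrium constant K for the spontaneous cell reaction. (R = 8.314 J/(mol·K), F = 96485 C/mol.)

E°_cell = -0.44 − (-0.76) = 0.32 V, with n = 2 electrons transferred.
At equilibrium E = 0, so the Nernst equation gives ln K = nFE°/RT = (2)(96485)(0.32)/((8.314)(298)) = 24.92.
K = e^24.92 = 6.7 × 10^10.

6.7 × 10^10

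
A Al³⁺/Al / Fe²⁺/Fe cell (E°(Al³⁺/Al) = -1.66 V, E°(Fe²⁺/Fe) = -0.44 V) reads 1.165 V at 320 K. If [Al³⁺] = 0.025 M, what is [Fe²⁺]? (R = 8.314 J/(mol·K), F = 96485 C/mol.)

0.0016 M

From the Nernst equation, ln Q = nF(E° − E)/RT = 6×96485×(1.22 − 1.165)/(8.314×320) = 11.968, so Q = 1.58 × 10^5.
With Q = [Al³⁺]^2/[Fe²⁺]^3 and the known concentrations, [Fe²⁺]^3 in the denominator gives [Fe²⁺] = 0.0016 M.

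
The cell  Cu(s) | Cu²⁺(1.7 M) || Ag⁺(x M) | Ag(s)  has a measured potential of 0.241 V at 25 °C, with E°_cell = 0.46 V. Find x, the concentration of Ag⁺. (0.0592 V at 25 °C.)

From the Nernst equation, log Q = n(E° − E)/0.0592 = 2(0.46 − 0.241)/0.0592 = 7.399, so Q = 2.5 × 10^7.
With Q = [Cu²⁺]/[Ag⁺]^2 and the known concentrations, [Ag⁺]^2 in the denominator gives [Ag⁺] = 2.6 × 10^-4 M.

2.6 × 10^-4 M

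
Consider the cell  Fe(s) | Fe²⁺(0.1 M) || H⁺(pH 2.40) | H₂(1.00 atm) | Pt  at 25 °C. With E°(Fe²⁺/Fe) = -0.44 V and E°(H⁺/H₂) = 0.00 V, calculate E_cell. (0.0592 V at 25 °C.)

0.33 V

The hydrogen couple is the cathode, so E°_cell = 0.44 V; n = 2.
[H⁺] = 10^(−2.40) = 0.0040 M, and Q = [Fe²⁺]·P(H₂) / [H⁺]^2 = 6310.
E = E° − (0.0592/2) log Q = 0.44 − (0.0592/2)(3.800) = 0.328 V.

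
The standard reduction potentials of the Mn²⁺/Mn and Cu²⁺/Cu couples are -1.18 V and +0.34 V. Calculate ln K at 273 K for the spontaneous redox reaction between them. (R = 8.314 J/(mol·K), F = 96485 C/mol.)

ln K = 129.2

E°_cell = +0.34 − (-1.18) = 1.52 V, with n = 2 electrons transferred.
At equilibrium E = 0, so the Nernst equation gives ln K = nFE°/RT = (2)(96485)(1.52)/((8.314)(273)) = 129.23.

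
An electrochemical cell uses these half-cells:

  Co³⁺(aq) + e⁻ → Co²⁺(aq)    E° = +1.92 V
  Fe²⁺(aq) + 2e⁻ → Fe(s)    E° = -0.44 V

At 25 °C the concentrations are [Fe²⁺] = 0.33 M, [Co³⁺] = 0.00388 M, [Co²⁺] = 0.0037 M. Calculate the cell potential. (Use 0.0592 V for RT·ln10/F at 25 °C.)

2.38 V

The Co³⁺/Co²⁺ couple has the higher reduction potential and acts as the cathode, so E°_cell = +1.92 − (-0.44) = 2.36 V.
Balancing electrons gives n = 2; the reaction quotient is Q = [Fe²⁺]·[Co²⁺]^2/[Co³⁺]^2 = 0.300.
At 25 °C, E = E° − (0.0592/n) log Q = 2.36 − (0.0592/2)(-0.523) = 2.360 + 0.015 = 2.375 V.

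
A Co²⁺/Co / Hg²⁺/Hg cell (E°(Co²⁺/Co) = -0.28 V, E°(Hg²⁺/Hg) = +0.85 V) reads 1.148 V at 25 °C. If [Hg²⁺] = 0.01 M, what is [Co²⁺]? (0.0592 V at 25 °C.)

From the Nernst equation, log Q = n(E° − E)/0.0592 = 2(1.13 − 1.148)/0.0592 = -0.608, so Q = 0.247.
With Q = [Co²⁺]/[Hg²⁺] and the known concentrations, [Co²⁺] in the numerator gives [Co²⁺] = 0.0025 M.

0.0025 M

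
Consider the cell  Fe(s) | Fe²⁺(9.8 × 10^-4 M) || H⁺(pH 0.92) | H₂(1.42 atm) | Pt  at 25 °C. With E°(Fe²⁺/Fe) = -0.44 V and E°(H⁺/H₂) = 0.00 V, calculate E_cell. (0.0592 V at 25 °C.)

The hydrogen couple is the cathode, so E°_cell = 0.44 V; n = 2.
[H⁺] = 10^(−0.92) = 0.12 M, and Q = [Fe²⁺]·P(H₂) / [H⁺]^2 = 0.0963.
E = E° − (0.0592/2) log Q = 0.44 − (0.0592/2)(-1.016) = 0.470 V.

0.47 V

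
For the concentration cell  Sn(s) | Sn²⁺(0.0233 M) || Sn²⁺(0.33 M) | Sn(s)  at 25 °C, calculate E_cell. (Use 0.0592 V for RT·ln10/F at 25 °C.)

Both half-cells are Sn²⁺/Sn, so E°_cell = 0. The concentrated side is the cathode; the cell reaction moves Sn²⁺ from high to low concentration with n = 2.
Q = [Sn²⁺]_dilute/[Sn²⁺]_conc = 0.0233/0.33 = 0.0706.
E = 0 − (0.0592/2) log Q = −(0.0592/2)(-1.151) = 0.0341 V.

0.034 V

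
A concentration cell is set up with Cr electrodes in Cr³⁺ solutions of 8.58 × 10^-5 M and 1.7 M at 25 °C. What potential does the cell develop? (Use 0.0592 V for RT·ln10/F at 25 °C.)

Both half-cells are Cr³⁺/Cr, so E°_cell = 0. The concentrated side is the cathode; the cell reaction moves Cr³⁺ from high to low concentration with n = 3.
Q = [Cr³⁺]_dilute/[Cr³⁺]_conc = 8.58 × 10^-5/1.7 = 5.05 × 10^-5.
E = 0 − (0.0592/3) log Q = −(0.0592/3)(-4.297) = 0.0848 V.

0.085 V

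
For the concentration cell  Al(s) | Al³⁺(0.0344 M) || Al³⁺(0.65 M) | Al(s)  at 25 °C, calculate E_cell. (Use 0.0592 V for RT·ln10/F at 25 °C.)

Both half-cells are Al³⁺/Al, so E°_cell = 0. The concentrated side is the cathode; the cell reaction moves Al³⁺ from high to low concentration with n = 3.
Q = [Al³⁺]_dilute/[Al³⁺]_conc = 0.0344/0.65 = 0.0529.
E = 0 − (0.0592/3) log Q = −(0.0592/3)(-1.276) = 0.0252 V.

0.025 V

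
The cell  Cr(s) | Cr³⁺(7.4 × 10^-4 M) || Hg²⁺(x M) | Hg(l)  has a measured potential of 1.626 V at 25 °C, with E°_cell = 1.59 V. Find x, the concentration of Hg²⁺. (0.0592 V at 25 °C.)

From the Nernst equation, log Q = n(E° − E)/0.0592 = 6(1.59 − 1.626)/0.0592 = -3.649, so Q = 2.25 × 10^-4.
With Q = [Cr³⁺]^2/[Hg²⁺]^3 and the known concentrations, [Hg²⁺]^3 in the denominator gives [Hg²⁺] = 0.13 M.

0.13 M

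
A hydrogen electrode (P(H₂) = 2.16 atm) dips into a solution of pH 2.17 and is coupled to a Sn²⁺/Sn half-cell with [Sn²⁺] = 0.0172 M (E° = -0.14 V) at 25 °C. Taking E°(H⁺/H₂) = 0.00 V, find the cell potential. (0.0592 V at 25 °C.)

The hydrogen couple is the cathode, so E°_cell = 0.14 V; n = 2.
[H⁺] = 10^(−2.17) = 0.0068 M, and Q = [Sn²⁺]·P(H₂) / [H⁺]^2 = 813.
E = E° − (0.0592/2) log Q = 0.14 − (0.0592/2)(2.910) = 0.054 V.

0.054 V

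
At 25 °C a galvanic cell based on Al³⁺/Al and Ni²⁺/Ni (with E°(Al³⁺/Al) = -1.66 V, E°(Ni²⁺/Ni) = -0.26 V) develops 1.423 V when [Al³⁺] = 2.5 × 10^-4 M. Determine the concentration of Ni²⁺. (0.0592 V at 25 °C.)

0.024 M

From the Nernst equation, log Q = n(E° − E)/0.0592 = 6(1.40 − 1.423)/0.0592 = -2.331, so Q = 0.00467.
With Q = [Al³⁺]^2/[Ni²⁺]^3 and the known concentrations, [Ni²⁺]^3 in the denominator gives [Ni²⁺] = 0.024 M.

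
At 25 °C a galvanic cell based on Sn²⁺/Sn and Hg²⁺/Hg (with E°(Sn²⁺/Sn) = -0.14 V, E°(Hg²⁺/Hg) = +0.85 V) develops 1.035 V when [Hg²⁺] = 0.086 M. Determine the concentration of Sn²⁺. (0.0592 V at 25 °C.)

0.0026 M

From the Nernst equation, log Q = n(E° − E)/0.0592 = 2(0.99 − 1.035)/0.0592 = -1.520, so Q = 0.0302.
With Q = [Sn²⁺]/[Hg²⁺] and the known concentrations, [Sn²⁺] in the numerator gives [Sn²⁺] = 0.0026 M.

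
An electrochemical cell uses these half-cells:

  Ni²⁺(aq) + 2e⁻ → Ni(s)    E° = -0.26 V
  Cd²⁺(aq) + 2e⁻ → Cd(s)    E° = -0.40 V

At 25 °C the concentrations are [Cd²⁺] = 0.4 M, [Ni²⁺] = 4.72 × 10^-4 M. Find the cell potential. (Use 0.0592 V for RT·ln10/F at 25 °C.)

The Ni²⁺/Ni couple has the higher reduction potential and acts as the cathode, so E°_cell = -0.26 − (-0.40) = 0.14 V.
Balancing electrons gives n = 2; the reaction quotient is Q = [Cd²⁺]/[Ni²⁺] = 847.
At 25 °C, E = E° − (0.0592/n) log Q = 0.14 − (0.0592/2)(2.928) = 0.140 − 0.087 = 0.053 V.

0.053 V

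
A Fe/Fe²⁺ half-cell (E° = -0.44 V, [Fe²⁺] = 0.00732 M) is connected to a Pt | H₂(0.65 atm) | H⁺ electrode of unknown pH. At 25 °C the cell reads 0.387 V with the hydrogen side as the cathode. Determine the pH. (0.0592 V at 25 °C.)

E°_cell = 0.44 V and n = 2.
log Q = n(E° − E)/0.0592 = 2×(0.44 − 0.387)/0.0592 = 1.791.
With Q = [Fe²⁺]·P(H₂) / [H⁺]^2, solving for [H⁺] gives log[H⁺] = -2.057, so pH = 2.06.

pH = 2.06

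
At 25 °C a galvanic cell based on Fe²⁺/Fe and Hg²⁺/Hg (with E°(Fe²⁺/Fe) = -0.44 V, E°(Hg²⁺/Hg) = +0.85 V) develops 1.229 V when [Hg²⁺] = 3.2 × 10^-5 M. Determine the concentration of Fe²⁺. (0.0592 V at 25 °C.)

0.0037 M

From the Nernst equation, log Q = n(E° − E)/0.0592 = 2(1.29 − 1.229)/0.0592 = 2.061, so Q = 115.
With Q = [Fe²⁺]/[Hg²⁺] and the known concentrations, [Fe²⁺] in the numerator gives [Fe²⁺] = 0.0037 M.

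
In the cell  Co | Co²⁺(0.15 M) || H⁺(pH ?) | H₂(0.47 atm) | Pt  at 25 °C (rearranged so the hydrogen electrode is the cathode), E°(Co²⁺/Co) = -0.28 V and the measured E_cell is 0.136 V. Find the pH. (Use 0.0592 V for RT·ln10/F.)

E°_cell = 0.28 V and n = 2.
log Q = n(E° − E)/0.0592 = 2×(0.28 − 0.136)/0.0592 = 4.865.
With Q = [Co²⁺]·P(H₂) / [H⁺]^2, solving for [H⁺] gives log[H⁺] = -3.008, so pH = 3.01.

pH = 3.01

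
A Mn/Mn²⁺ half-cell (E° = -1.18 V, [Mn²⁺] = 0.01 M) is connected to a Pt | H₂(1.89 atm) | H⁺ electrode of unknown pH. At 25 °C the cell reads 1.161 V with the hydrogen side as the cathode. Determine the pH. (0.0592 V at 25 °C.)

pH = 1.18

E°_cell = 1.18 V and n = 2.
log Q = n(E° − E)/0.0592 = 2×(1.18 − 1.161)/0.0592 = 0.642.
With Q = [Mn²⁺]·P(H₂) / [H⁺]^2, solving for [H⁺] gives log[H⁺] = -1.183, so pH = 1.18.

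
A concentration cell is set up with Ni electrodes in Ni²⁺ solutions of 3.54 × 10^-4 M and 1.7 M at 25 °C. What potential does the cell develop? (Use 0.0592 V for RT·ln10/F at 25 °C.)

Both half-cells are Ni²⁺/Ni, so E°_cell = 0. The concentrated side is the cathode; the cell reaction moves Ni²⁺ from high to low concentration with n = 2.
Q = [Ni²⁺]_dilute/[Ni²⁺]_conc = 3.54 × 10^-4/1.7 = 2.08 × 10^-4.
E = 0 − (0.0592/2) log Q = −(0.0592/2)(-3.681) = 0.1090 V.

0.11 V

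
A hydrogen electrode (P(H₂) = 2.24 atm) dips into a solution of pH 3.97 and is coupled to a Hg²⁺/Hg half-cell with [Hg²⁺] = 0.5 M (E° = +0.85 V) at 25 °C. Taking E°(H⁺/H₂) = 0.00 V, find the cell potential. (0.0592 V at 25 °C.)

The Hg²⁺/Hg couple is the cathode, so E°_cell = 0.85 V; n = 2.
[H⁺] = 10^(−3.97) = 1.1 × 10^-4 M, and Q = [H⁺]^2 / ([Hg²⁺]·P(H₂)) = 1.03 × 10^-8.
E = E° − (0.0592/2) log Q = 0.85 − (0.0592/2)(-7.989) = 1.086 V.

1.09 V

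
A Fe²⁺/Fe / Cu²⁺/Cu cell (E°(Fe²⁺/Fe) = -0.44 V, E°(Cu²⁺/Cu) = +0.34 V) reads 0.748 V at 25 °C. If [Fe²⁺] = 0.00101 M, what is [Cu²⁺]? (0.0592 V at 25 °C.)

From the Nernst equation, log Q = n(E° − E)/0.0592 = 2(0.78 − 0.748)/0.0592 = 1.081, so Q = 12.1.
With Q = [Fe²⁺]/[Cu²⁺] and the known concentrations, [Cu²⁺] in the denominator gives [Cu²⁺] = 8.4 × 10^-5 M.

8.4 × 10^-5 M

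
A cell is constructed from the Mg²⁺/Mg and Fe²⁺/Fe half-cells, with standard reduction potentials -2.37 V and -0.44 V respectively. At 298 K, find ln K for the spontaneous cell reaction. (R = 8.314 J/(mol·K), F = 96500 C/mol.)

E°_cell = -0.44 − (-2.37) = 1.93 V, with n = 2 electrons transferred.
At equilibrium E = 0, so the Nernst equation gives ln K = nFE°/RT = (2)(96500)(1.93)/((8.314)(298)) = 150.34.

ln K = 150.3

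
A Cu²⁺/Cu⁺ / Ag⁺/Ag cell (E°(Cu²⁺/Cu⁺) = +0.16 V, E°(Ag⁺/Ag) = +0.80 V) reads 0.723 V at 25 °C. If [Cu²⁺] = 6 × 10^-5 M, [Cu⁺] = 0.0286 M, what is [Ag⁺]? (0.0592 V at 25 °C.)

0.053 M

From the Nernst equation, log Q = n(E° − E)/0.0592 = 1(0.64 − 0.723)/0.0592 = -1.402, so Q = 0.0396.
With Q = [Cu²⁺]/([Cu⁺]·[Ag⁺]) and the known concentrations, [Ag⁺] in the denominator gives [Ag⁺] = 0.053 M.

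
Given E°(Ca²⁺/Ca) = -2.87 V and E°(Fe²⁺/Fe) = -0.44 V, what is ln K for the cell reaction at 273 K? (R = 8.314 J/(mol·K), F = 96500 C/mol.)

ln K = 206.6

E°_cell = -0.44 − (-2.87) = 2.43 V, with n = 2 electrons transferred.
At equilibrium E = 0, so the Nernst equation gives ln K = nFE°/RT = (2)(96500)(2.43)/((8.314)(273)) = 206.63.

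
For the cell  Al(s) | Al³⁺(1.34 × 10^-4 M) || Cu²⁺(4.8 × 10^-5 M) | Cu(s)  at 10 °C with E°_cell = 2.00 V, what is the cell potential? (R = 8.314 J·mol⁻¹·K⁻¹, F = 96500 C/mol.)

Balancing electrons gives n = 6; the reaction quotient is Q = [Al³⁺]^2/[Cu²⁺]^3 = 1.62 × 10^5.
E = E° − (RT/nF) ln Q = 2.00 − (8.314×283)/(6×96500) × (11.998) = 2.000 − 0.049 = 1.951 V.

1.95 V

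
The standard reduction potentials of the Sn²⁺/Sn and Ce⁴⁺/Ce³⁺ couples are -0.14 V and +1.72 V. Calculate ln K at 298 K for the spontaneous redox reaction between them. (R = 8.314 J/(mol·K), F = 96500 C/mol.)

E°_cell = +1.72 − (-0.14) = 1.86 V, with n = 2 electrons transferred.
At equilibrium E = 0, so the Nernst equation gives ln K = nFE°/RT = (2)(96500)(1.86)/((8.314)(298)) = 144.89.

ln K = 144.9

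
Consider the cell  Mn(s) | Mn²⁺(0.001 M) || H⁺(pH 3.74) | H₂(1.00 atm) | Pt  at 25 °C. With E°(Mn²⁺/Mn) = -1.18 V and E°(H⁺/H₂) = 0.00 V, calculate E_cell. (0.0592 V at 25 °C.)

The hydrogen couple is the cathode, so E°_cell = 1.18 V; n = 2.
[H⁺] = 10^(−3.74) = 1.8 × 10^-4 M, and Q = [Mn²⁺]·P(H₂) / [H⁺]^2 = 3.02 × 10^4.
E = E° − (0.0592/2) log Q = 1.18 − (0.0592/2)(4.480) = 1.047 V.

1.05 V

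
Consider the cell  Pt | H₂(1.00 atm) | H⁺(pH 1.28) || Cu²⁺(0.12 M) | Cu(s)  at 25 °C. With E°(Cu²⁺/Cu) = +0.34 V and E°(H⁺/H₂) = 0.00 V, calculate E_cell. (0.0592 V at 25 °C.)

The Cu²⁺/Cu couple is the cathode, so E°_cell = 0.34 V; n = 2.
[H⁺] = 10^(−1.28) = 0.052 M, and Q = [H⁺]^2 / ([Cu²⁺]·P(H₂)) = 0.0230.
E = E° − (0.0592/2) log Q = 0.34 − (0.0592/2)(-1.639) = 0.389 V.

0.39 V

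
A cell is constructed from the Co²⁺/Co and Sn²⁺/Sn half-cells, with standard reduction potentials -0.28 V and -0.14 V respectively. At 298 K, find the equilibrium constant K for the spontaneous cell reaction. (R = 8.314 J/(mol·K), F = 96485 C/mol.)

5.4 × 10^4

E°_cell = -0.14 − (-0.28) = 0.14 V, with n = 2 electrons transferred.
At equilibrium E = 0, so the Nernst equation gives ln K = nFE°/RT = (2)(96485)(0.14)/((8.314)(298)) = 10.90.
K = e^10.90 = 5.4 × 10^4.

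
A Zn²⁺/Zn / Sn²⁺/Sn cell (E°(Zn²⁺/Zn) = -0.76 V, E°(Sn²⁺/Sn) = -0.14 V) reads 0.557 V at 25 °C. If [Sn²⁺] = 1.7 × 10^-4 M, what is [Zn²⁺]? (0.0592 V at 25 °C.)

0.023 M

From the Nernst equation, log Q = n(E° − E)/0.0592 = 2(0.62 − 0.557)/0.0592 = 2.128, so Q = 134.
With Q = [Zn²⁺]/[Sn²⁺] and the known concentrations, [Zn²⁺] in the numerator gives [Zn²⁺] = 0.023 M.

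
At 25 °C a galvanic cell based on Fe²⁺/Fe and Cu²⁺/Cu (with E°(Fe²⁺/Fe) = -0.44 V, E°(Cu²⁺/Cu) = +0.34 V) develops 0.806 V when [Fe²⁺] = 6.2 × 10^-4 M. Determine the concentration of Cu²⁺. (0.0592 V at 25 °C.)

0.0047 M

From the Nernst equation, log Q = n(E° − E)/0.0592 = 2(0.78 − 0.806)/0.0592 = -0.878, so Q = 0.132.
With Q = [Fe²⁺]/[Cu²⁺] and the known concentrations, [Cu²⁺] in the denominator gives [Cu²⁺] = 0.0047 M.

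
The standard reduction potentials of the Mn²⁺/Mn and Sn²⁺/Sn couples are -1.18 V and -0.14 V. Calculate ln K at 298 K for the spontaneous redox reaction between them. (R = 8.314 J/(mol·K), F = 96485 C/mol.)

E°_cell = -0.14 − (-1.18) = 1.04 V, with n = 2 electrons transferred.
At equilibrium E = 0, so the Nernst equation gives ln K = nFE°/RT = (2)(96485)(1.04)/((8.314)(298)) = 81.00.

ln K = 81.0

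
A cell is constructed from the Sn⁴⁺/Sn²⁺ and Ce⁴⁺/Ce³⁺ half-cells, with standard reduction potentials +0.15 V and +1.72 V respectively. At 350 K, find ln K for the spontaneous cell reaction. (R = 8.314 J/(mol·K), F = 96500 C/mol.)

E°_cell = +1.72 − (+0.15) = 1.57 V, with n = 2 electrons transferred.
At equilibrium E = 0, so the Nernst equation gives ln K = nFE°/RT = (2)(96500)(1.57)/((8.314)(350)) = 104.13.

ln K = 104.1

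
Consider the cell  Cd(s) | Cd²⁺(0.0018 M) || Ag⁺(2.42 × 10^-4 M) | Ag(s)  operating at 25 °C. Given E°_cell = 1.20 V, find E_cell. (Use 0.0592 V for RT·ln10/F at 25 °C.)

1.07 V

Balancing electrons gives n = 2; the reaction quotient is Q = [Cd²⁺]/[Ag⁺]^2 = 3.07 × 10^4.
At 25 °C, E = E° − (0.0592/n) log Q = 1.20 − (0.0592/2)(4.488) = 1.200 − 0.133 = 1.067 V.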